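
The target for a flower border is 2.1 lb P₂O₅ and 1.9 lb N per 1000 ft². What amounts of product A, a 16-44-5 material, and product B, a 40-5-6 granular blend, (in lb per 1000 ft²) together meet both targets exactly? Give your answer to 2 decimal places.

4.43 lb product A, 2.98 lb product B

Let a = lb of product A, b = lb of product B (per 1000 ft²).
P₂O₅: 0.44·a + 0.05·b = 2.1
N: 0.16·a + 0.4·b = 1.9
Solving simultaneously: a = 4.43452, b = 2.97619.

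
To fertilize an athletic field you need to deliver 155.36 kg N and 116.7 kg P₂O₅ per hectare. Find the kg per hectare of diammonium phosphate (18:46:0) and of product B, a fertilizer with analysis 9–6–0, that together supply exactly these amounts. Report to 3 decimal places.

Per-hectare balance (a = diammonium phosphate, b = product B):
N: 0.18·a + 0.09·b = 155.36
P₂O₅: 0.46·a + 0.06·b = 116.7
From row1: a = (155.36 − 0.09·b) / 0.18.
Into row2: 0.46·(155.36 − 0.09·b)/0.18 + 0.06·b = 116.7 → b = 1649.0065, a = 38.6078.

38.608 kg diammonium phosphate, 1649.007 kg product B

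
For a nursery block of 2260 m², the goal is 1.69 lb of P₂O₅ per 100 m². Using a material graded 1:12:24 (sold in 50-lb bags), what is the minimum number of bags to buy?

Product per 100 m² = 1.69 / 12% = 14.0833 lb.
Total product = 14.0833 × 2260 / 100 = 318.283 lb.
Bags = ⌈318.283 / 50⌉ = 7.

7 bags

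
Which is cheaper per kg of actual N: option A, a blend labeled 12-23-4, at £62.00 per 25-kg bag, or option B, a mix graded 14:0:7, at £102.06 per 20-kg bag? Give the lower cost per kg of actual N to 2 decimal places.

£20.67 per kg N (option A)

option A: N per bag = 25 × 12% = 3 kg; cost = 62.00 / 3 = £20.6667/kg N.
option B: N per bag = 20 × 14% = 2.8 kg; cost = 102.06 / 2.8 = £36.4500/kg N.
option A is cheaper.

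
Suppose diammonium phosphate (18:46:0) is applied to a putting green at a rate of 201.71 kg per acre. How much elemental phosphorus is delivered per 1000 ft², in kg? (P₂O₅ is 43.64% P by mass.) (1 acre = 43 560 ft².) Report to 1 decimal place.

0.9 kg P per thousand sq ft

P₂O₅ per acre = 201.71 × 46% = 92.7866 kg.
Elemental P = 92.7866 × 0.4364 = 40.4921 kg per acre.
Convert to per 1000 ft²: 40.4921 × 0.0229568 = 0.92957 kg.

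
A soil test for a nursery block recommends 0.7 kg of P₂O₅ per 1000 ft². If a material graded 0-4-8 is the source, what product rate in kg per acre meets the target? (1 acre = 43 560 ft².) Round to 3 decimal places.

762.300 kg of product per acre

Product per 1000 ft² = 0.7 / 4% = 17.5 kg.
Convert to per acre: 17.5 × 43.56 = 762.3 kg.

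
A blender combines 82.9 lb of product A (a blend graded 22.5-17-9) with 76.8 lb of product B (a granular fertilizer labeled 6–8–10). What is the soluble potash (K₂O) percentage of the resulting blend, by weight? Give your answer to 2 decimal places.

9.48% K₂O

Total mass = 82.9 + 76.8 = 159.7 lb.
K₂O mass = 9%×82.9 + 10%×76.8 = 15.141 lb.
% K₂O = 15.141 / 159.7 = 9.4809%.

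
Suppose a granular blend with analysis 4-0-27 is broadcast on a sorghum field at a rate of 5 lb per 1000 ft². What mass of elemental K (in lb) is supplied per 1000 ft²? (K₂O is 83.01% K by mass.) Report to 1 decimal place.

K₂O per 1000 ft² = 5 × 27% = 1.35 lb.
Elemental K = 1.35 × 0.8301 = 1.12064 lb per 1000 ft².

1.1 lb K per thousand sq ft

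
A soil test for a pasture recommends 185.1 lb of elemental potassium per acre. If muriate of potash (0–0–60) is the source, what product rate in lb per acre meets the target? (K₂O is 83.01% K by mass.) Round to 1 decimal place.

As K₂O: 185.1 / 0.8301 = 222.985 lb per acre.
Product per acre = 222.985 / 60% = 371.642 lb.

371.6 lb of product per acre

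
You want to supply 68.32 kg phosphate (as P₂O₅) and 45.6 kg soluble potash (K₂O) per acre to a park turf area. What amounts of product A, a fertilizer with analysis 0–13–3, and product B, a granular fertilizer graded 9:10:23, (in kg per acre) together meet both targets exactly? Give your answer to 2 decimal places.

414.63 kg product A, 144.18 kg product B

Per-acre balance (a = product A, b = product B):
P₂O₅: 0.13·a + 0.1·b = 68.32
K₂O: 0.03·a + 0.23·b = 45.6
Solving simultaneously: a = 414.632, b = 144.178.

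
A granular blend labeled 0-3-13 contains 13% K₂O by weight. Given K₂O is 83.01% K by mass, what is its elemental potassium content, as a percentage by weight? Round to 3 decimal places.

10.791% K

%K = 13 × 0.8301 = 10.7913%.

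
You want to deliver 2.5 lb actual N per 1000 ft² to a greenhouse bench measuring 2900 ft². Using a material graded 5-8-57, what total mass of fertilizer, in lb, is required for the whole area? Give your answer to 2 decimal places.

145.00 lb

Product per 1000 ft² = 2.5 / 5% = 50 lb.
Total product = 50 × 2900 / 1000 = 145 lb.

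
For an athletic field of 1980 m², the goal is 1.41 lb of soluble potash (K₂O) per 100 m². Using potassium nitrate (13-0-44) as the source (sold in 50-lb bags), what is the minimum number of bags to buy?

2 bags

Product per 100 m² = 1.41 / 44% = 3.20455 lb.
Total product = 3.20455 × 1980 / 100 = 63.45 lb.
Bags = ⌈63.45 / 50⌉ = 2.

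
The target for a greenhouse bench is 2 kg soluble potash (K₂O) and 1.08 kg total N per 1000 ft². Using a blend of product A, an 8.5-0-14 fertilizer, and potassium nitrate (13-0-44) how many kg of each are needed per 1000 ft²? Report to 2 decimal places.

Per-1000 ft² balance (a = product A, b = potassium nitrate):
K₂O: 0.14·a + 0.44·b = 2
N: 0.085·a + 0.13·b = 1.08
From row1: a = (2 − 0.44·b) / 0.14.
Into row2: 0.085·(2 − 0.44·b)/0.14 + 0.13·b = 1.08 → b = 0.979167, a = 11.2083.

11.21 kg product A, 0.98 kg potassium nitrate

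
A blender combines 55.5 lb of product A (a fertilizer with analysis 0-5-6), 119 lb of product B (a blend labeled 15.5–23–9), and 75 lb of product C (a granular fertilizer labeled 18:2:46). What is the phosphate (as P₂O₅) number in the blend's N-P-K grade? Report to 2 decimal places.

Total mass = 55.5 + 119 + 75 = 249.5 lb.
P₂O₅ mass = 5%×55.5 + 23%×119 + 2%×75 = 31.645 lb.
% P₂O₅ = 31.645 / 249.5 = 12.6834%.

12.68% P₂O₅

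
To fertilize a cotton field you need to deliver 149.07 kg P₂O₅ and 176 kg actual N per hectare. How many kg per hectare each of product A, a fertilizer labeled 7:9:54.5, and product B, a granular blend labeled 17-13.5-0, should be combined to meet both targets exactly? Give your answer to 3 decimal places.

270.410 kg product A, 923.949 kg product B

Let a = kg of product A, b = kg of product B (per hectare).
P₂O₅: 0.09·a + 0.135·b = 149.07
N: 0.07·a + 0.17·b = 176
Eliminate b: (row1) − 0.135/0.17·(row2) → 0.0344118·a = 9.30529, so a = 270.4103.
Then b = (176 − 0.07·270.4103) / 0.17 = 923.9487.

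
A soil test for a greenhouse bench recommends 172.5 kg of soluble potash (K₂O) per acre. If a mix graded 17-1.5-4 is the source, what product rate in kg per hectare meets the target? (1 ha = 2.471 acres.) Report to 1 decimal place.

10656.2 kg of product per hectare

Product per acre = 172.5 / 4% = 4312.5 kg.
Convert to per hectare: 4312.5 × 2.471 = 10656.19 kg.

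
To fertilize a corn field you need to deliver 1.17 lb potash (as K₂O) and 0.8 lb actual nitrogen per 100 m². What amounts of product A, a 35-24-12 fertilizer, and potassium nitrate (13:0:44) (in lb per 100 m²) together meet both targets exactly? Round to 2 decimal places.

Per-100 m² balance (a = product A, b = potassium nitrate):
K₂O: 0.12·a + 0.44·b = 1.17
N: 0.35·a + 0.13·b = 0.8
Eliminate b: (row1) − 0.44/0.13·(row2) → -1.06462·a = -1.53769, so a = 1.44436.
Then b = (0.8 − 0.35·1.44436) / 0.13 = 2.26517.

1.44 lb product A, 2.27 lb potassium nitrate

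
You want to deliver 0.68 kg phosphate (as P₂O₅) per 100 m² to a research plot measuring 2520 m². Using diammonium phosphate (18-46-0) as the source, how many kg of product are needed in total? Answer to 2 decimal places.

Product per 100 m² = 0.68 / 46% = 1.47826 kg.
Total product = 1.47826 × 2520 / 100 = 37.2522 kg.

37.25 kg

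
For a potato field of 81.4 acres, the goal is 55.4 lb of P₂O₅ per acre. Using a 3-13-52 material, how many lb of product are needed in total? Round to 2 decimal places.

Product per acre = 55.4 / 13% = 426.154 lb.
Total product = 426.154 × 81.4 = 34688.923 lb.

34688.92 lb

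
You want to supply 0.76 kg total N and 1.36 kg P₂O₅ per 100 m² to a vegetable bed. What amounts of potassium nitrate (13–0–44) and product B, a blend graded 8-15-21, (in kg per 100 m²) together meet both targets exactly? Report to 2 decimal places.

0.27 kg potassium nitrate, 9.07 kg product B

Per-100 m² balance (a = potassium nitrate, b = product B):
N: 0.13·a + 0.08·b = 0.76
P₂O₅: 0·a + 0.15·b = 1.36
Solving simultaneously: a = 0.266667, b = 9.06667.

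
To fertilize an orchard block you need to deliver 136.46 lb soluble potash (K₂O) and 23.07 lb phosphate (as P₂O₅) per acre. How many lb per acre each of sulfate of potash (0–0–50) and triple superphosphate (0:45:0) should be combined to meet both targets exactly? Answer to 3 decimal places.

Let a = lb of sulfate of potash, b = lb of triple superphosphate (per acre).
K₂O: 0.5·a + 0·b = 136.46
P₂O₅: 0·a + 0.45·b = 23.07
Solving simultaneously: a = 272.92, b = 51.2667.

272.920 lb sulfate of potash, 51.267 lb triple superphosphate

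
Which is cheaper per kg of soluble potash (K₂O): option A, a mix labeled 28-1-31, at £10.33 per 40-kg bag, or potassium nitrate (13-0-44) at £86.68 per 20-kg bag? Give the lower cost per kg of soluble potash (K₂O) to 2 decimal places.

option A: K₂O per bag = 40 × 31% = 12.4 kg; cost = 10.33 / 12.4 = £0.8331/kg K₂O.
potassium nitrate: K₂O per bag = 20 × 44% = 8.8 kg; cost = 86.68 / 8.8 = £9.8500/kg K₂O.
option A is cheaper.

£0.83 per kg K₂O (option A)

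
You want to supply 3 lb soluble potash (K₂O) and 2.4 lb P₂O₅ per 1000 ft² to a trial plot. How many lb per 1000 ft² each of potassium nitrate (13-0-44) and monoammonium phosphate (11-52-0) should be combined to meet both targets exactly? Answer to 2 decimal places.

6.82 lb potassium nitrate, 4.62 lb monoammonium phosphate

Let a = lb of potassium nitrate, b = lb of monoammonium phosphate (per 1000 ft²).
K₂O: 0.44·a + 0·b = 3
P₂O₅: 0·a + 0.52·b = 2.4
Solving simultaneously: a = 6.81818, b = 4.61538.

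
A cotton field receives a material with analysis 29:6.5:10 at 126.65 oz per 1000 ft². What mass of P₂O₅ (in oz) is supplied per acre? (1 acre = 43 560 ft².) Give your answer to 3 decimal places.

P₂O₅ per 1000 ft² = 126.65 × 6.5% = 8.23225 oz.
Convert to per acre: 8.23225 × 43.56 = 358.5968 oz.

358.597 oz P₂O₅ per acre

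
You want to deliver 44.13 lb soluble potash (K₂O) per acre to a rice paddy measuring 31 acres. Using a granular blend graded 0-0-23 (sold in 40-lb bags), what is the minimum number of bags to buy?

Product per acre = 44.13 / 23% = 191.87 lb.
Total product = 191.87 × 31 = 5947.96 lb.
Bags = ⌈5947.96 / 40⌉ = 149.

149 bags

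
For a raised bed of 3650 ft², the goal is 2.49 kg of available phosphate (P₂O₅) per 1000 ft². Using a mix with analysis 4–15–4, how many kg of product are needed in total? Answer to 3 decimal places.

60.590 kg

Product per 1000 ft² = 2.49 / 15% = 16.6 kg.
Total product = 16.6 × 3650 / 1000 = 60.59 kg.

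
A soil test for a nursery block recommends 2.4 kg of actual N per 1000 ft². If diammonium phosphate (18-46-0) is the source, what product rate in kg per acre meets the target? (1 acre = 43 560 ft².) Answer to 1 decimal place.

580.8 kg of product per acre

Product per 1000 ft² = 2.4 / 18% = 13.3333 kg.
Convert to per acre: 13.3333 × 43.56 = 580.8 kg.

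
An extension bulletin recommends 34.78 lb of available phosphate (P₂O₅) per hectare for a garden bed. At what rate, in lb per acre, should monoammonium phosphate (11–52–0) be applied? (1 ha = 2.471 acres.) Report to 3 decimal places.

27.068 lb of product per acre

Product per hectare = 34.78 / 52% = 66.8846 lb.
Convert to per acre: 66.8846 × 0.404694 = 27.0678 lb.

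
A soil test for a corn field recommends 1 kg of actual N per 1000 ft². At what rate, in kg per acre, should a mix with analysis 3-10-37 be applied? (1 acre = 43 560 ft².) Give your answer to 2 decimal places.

Product per 1000 ft² = 1 / 3% = 33.3333 kg.
Convert to per acre: 33.3333 × 43.56 = 1452 kg.

1452.00 kg of product per acre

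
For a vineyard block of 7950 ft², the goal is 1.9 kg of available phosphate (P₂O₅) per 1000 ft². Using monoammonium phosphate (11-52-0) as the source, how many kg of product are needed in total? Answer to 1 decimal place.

29.0 kg

Product per 1000 ft² = 1.9 / 52% = 3.65385 kg.
Total product = 3.65385 × 7950 / 1000 = 29.0481 kg.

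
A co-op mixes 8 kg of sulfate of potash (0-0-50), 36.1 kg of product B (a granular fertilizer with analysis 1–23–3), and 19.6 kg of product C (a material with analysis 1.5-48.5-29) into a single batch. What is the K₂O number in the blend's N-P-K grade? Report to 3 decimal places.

16.903% K₂O

Total mass = 8 + 36.1 + 19.6 = 63.7 kg.
K₂O mass = 50%×8 + 3%×36.1 + 29%×19.6 = 10.767 kg.
% K₂O = 10.767 / 63.7 = 16.9027%.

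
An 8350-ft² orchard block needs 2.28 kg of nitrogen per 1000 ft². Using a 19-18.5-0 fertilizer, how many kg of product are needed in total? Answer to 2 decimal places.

100.20 kg

Product per 1000 ft² = 2.28 / 19% = 12 kg.
Total product = 12 × 8350 / 1000 = 100.2 kg.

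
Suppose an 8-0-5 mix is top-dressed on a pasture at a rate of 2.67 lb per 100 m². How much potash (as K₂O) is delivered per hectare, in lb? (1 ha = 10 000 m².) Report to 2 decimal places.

13.35 lb K₂O per hectare

K₂O per 100 m² = 2.67 × 5% = 0.1335 lb.
Convert to per hectare: 0.1335 × 100 = 13.35 lb.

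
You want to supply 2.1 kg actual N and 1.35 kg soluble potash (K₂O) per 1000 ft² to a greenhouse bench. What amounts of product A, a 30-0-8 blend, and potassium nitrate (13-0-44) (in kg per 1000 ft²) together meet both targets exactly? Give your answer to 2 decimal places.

6.16 kg product A, 1.95 kg potassium nitrate

Let a = kg of product A, b = kg of potassium nitrate (per 1000 ft²).
N: 0.3·a + 0.13·b = 2.1
K₂O: 0.08·a + 0.44·b = 1.35
From row1: a = (2.1 − 0.13·b) / 0.3.
Into row2: 0.08·(2.1 − 0.13·b)/0.3 + 0.44·b = 1.35 → b = 1.94901, a = 6.15543.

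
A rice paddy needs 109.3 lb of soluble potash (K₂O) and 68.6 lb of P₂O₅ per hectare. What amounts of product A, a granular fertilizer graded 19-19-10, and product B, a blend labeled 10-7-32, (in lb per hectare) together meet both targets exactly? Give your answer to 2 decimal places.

With a, b = lb per hectare of product A and product B:
K₂O: 0.1·a + 0.32·b = 109.3
P₂O₅: 0.19·a + 0.07·b = 68.6
From row1: a = (109.3 − 0.32·b) / 0.1.
Into row2: 0.19·(109.3 − 0.32·b)/0.1 + 0.07·b = 68.6 → b = 258.494, a = 265.818.

265.82 lb product A, 258.49 lb product B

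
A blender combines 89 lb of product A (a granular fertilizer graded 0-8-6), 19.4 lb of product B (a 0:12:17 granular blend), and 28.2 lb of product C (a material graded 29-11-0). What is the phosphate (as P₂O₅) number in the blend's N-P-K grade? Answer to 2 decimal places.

9.19% P₂O₅

Total mass = 89 + 19.4 + 28.2 = 136.6 lb.
P₂O₅ mass = 8%×89 + 12%×19.4 + 11%×28.2 = 12.55 lb.
% P₂O₅ = 12.55 / 136.6 = 9.18741%.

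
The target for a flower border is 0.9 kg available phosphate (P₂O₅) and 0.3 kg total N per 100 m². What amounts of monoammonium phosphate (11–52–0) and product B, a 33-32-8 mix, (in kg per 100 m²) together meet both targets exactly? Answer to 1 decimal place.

Let a = kg of monoammonium phosphate, b = kg of product B (per 100 m²).
P₂O₅: 0.52·a + 0.32·b = 0.9
N: 0.11·a + 0.33·b = 0.3
Solving simultaneously: a = 1.47361, b = 0.417889.

1.5 kg monoammonium phosphate, 0.4 kg product B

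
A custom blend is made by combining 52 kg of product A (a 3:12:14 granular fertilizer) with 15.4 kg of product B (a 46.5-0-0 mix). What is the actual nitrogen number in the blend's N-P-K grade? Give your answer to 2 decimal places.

Total mass = 52 + 15.4 = 67.4 kg.
N mass = 3%×52 + 46.5%×15.4 = 8.721 kg.
% N = 8.721 / 67.4 = 12.9392%.

12.94% N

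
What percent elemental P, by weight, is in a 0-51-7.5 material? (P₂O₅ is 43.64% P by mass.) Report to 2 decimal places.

22.26% P

%P = 51 × 0.4364 = 22.2564%.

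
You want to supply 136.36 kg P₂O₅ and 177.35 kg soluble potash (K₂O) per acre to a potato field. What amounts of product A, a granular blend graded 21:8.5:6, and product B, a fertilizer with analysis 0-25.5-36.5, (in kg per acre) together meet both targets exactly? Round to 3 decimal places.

289.167 kg product A, 438.356 kg product B

Per-acre balance (a = product A, b = product B):
P₂O₅: 0.085·a + 0.255·b = 136.36
K₂O: 0.06·a + 0.365·b = 177.35
Eliminate a: (row1) − 0.085/0.06·(row2) → -0.262083·b = -114.886, so b = 438.3561.
Back-substitute: a = (136.36 − 0.255·438.3561) / 0.085 = 289.1669.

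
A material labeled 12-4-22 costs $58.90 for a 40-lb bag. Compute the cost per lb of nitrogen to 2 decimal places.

N in bag = 40 × 12% = 4.8 lb.
Cost per lb N = $58.90 / 4.8 = $12.2708.

$12.27 per lb N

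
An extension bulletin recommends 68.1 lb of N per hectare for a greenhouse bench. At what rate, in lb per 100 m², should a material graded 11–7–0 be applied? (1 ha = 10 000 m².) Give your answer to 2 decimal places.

Product per hectare = 68.1 / 11% = 619.091 lb.
Convert to per 100 m²: 619.091 × 0.01 = 6.19091 lb.

6.19 lb of product per hundred sq m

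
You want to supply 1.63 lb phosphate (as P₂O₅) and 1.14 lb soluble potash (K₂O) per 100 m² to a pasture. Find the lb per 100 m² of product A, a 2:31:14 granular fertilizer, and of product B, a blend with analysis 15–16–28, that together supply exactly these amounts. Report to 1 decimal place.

With a, b = lb per 100 m² of product A and product B:
P₂O₅: 0.31·a + 0.16·b = 1.63
K₂O: 0.14·a + 0.28·b = 1.14
Eliminate b: (row1) − 0.16/0.28·(row2) → 0.23·a = 0.978571, so a = 4.25466.
Then b = (1.14 − 0.14·4.25466) / 0.28 = 1.9441.

4.3 lb product A, 1.9 lb product B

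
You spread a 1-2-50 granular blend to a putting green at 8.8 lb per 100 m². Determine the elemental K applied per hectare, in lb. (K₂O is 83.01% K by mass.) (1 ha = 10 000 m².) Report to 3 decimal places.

365.244 lb K per hectare

K₂O per 100 m² = 8.8 × 50% = 4.4 lb.
Elemental K = 4.4 × 0.8301 = 3.65244 lb per 100 m².
Convert to per hectare: 3.65244 × 100 = 365.244 lb.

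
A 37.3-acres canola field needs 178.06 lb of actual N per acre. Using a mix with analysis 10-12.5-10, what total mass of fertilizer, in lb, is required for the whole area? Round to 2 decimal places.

Product per acre = 178.06 / 10% = 1780.6 lb.
Total product = 1780.6 × 37.3 = 66416.38 lb.

66416.38 lb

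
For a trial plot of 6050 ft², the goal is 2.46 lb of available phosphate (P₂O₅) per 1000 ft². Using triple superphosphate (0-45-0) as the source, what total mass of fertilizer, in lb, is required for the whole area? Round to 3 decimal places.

33.073 lb

Product per 1000 ft² = 2.46 / 45% = 5.46667 lb.
Total product = 5.46667 × 6050 / 1000 = 33.0733 lb.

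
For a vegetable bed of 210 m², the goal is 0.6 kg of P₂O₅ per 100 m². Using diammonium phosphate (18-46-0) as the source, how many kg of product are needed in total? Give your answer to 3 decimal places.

Product per 100 m² = 0.6 / 46% = 1.30435 kg.
Total product = 1.30435 × 210 / 100 = 2.73913 kg.

2.739 kg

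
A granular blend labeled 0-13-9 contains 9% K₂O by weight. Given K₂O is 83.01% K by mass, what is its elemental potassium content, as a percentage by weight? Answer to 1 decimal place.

7.5% K

%K = 9 × 0.8301 = 7.4709%.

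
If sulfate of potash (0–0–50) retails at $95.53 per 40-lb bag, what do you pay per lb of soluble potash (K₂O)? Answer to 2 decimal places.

K₂O in bag = 40 × 50% = 20 lb.
Cost per lb K₂O = $95.53 / 20 = $4.7765.

$4.78 per lb K₂O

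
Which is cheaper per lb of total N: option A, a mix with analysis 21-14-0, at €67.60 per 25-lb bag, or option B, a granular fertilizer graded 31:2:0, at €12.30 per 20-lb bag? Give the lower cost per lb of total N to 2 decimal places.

option A: N per bag = 25 × 21% = 5.25 lb; cost = 67.60 / 5.25 = €12.8762/lb N.
option B: N per bag = 20 × 31% = 6.2 lb; cost = 12.30 / 6.2 = €1.9839/lb N.
option B is cheaper.

€1.98 per lb N (option B)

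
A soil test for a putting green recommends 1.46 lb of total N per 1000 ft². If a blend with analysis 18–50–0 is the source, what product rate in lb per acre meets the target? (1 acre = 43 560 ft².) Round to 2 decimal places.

Product per 1000 ft² = 1.46 / 18% = 8.11111 lb.
Convert to per acre: 8.11111 × 43.56 = 353.32 lb.

353.32 lb of product per acre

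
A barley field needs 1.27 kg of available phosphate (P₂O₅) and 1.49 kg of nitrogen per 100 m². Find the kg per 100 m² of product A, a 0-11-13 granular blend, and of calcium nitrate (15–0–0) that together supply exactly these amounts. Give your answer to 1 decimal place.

Let a = kg of product A, b = kg of calcium nitrate (per 100 m²).
P₂O₅: 0.11·a + 0·b = 1.27
N: 0·a + 0.15·b = 1.49
Solving simultaneously: a = 11.5455, b = 9.93333.

11.5 kg product A, 9.9 kg calcium nitrate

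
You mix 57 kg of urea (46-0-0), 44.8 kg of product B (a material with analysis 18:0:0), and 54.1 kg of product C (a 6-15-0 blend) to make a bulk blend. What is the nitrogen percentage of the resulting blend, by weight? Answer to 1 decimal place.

Total mass = 57 + 44.8 + 54.1 = 155.9 kg.
N mass = 46%×57 + 18%×44.8 + 6%×54.1 = 37.53 kg.
% N = 37.53 / 155.9 = 24.0731%.

24.1% N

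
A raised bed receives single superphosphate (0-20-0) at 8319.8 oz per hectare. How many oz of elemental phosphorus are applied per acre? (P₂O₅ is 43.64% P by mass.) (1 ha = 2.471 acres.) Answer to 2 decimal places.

P₂O₅ per hectare = 8319.8 × 20% = 1663.96 oz.
Elemental P = 1663.96 × 0.4364 = 726.152 oz per hectare.
Convert to per acre: 726.152 × 0.404694 = 293.8697 oz.

293.87 oz P per acre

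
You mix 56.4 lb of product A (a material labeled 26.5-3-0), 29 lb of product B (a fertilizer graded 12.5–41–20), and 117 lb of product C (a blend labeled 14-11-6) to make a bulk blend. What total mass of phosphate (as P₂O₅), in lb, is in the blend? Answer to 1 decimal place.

P₂O₅ mass = 3%×56.4 + 41%×29 + 11%×117 = 26.452 lb.

26.5 lb P₂O₅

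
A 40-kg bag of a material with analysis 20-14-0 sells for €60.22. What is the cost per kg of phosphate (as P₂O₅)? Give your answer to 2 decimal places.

€10.75 per kg P₂O₅

P₂O₅ in bag = 40 × 14% = 5.6 kg.
Cost per kg P₂O₅ = €60.22 / 5.6 = €10.7536.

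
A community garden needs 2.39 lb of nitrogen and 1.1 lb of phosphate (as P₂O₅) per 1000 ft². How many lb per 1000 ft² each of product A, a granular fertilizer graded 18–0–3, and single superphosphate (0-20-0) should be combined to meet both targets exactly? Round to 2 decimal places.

Per-1000 ft² balance (a = product A, b = single superphosphate):
N: 0.18·a + 0·b = 2.39
P₂O₅: 0·a + 0.2·b = 1.1
Solving simultaneously: a = 13.2778, b = 5.5.

13.28 lb product A, 5.50 lb single superphosphate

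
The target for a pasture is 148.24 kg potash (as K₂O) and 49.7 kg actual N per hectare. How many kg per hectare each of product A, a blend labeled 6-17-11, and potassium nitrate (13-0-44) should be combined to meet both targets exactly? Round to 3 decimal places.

214.612 kg product A, 283.256 kg potassium nitrate

Per-hectare balance (a = product A, b = potassium nitrate):
K₂O: 0.11·a + 0.44·b = 148.24
N: 0.06·a + 0.13·b = 49.7
Solving simultaneously: a = 214.6116, b = 283.2562.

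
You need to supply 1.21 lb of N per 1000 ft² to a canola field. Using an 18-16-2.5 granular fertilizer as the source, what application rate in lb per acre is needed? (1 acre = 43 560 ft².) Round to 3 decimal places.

292.820 lb of product per acre

Product per 1000 ft² = 1.21 / 18% = 6.72222 lb.
Convert to per acre: 6.72222 × 43.56 = 292.82 lb.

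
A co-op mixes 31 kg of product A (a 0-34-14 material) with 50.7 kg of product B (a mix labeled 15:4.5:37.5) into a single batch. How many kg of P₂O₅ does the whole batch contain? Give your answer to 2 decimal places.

P₂O₅ mass = 34%×31 + 4.5%×50.7 = 12.8215 kg.

12.82 kg P₂O₅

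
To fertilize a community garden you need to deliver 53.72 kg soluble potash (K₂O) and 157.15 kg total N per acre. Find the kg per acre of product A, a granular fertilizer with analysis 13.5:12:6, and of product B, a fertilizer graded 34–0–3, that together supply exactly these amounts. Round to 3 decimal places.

828.765 kg product A, 133.138 kg product B

Let a = kg of product A, b = kg of product B (per acre).
K₂O: 0.06·a + 0.03·b = 53.72
N: 0.135·a + 0.34·b = 157.15
Eliminate a: (row1) − 0.06/0.135·(row2) → -0.121111·b = -16.1244, so b = 133.1376.
Back-substitute: a = (53.72 − 0.03·133.1376) / 0.06 = 828.7645.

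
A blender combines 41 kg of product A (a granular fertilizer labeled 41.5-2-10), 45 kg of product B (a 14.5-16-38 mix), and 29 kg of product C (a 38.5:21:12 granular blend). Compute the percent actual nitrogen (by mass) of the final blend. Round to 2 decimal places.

30.18% N

Total mass = 41 + 45 + 29 = 115 kg.
N mass = 41.5%×41 + 14.5%×45 + 38.5%×29 = 34.705 kg.
% N = 34.705 / 115 = 30.1783%.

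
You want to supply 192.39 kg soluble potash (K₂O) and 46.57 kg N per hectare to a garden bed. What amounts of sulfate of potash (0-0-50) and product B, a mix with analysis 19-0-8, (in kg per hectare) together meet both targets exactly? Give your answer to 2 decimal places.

345.56 kg sulfate of potash, 245.11 kg product B

Per-hectare balance (a = sulfate of potash, b = product B):
K₂O: 0.5·a + 0.08·b = 192.39
N: 0·a + 0.19·b = 46.57
Solving simultaneously: a = 345.563, b = 245.105.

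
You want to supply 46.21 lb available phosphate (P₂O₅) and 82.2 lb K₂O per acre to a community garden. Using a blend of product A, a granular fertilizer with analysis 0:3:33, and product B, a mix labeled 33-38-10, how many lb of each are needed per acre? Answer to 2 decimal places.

217.44 lb product A, 104.44 lb product B

Let a = lb of product A, b = lb of product B (per acre).
P₂O₅: 0.03·a + 0.38·b = 46.21
K₂O: 0.33·a + 0.1·b = 82.2
Solving simultaneously: a = 217.443, b = 104.439.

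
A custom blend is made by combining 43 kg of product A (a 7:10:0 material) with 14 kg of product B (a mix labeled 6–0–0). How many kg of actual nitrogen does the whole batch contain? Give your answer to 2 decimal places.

3.85 kg N

N mass = 7%×43 + 6%×14 = 3.85 kg.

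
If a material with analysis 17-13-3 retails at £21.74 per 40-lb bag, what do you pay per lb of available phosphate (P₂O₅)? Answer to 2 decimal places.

P₂O₅ in bag = 40 × 13% = 5.2 lb.
Cost per lb P₂O₅ = £21.74 / 5.2 = £4.1808.

£4.18 per lb P₂O₅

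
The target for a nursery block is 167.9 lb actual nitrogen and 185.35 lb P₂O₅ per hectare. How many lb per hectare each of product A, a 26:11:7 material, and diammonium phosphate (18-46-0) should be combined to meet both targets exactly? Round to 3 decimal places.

439.589 lb product A, 297.816 lb diammonium phosphate

With a, b = lb per hectare of product A and diammonium phosphate:
N: 0.26·a + 0.18·b = 167.9
P₂O₅: 0.11·a + 0.46·b = 185.35
From row1: a = (167.9 − 0.18·b) / 0.26.
Into row2: 0.11·(167.9 − 0.18·b)/0.26 + 0.46·b = 185.35 → b = 297.8156, a = 439.5892.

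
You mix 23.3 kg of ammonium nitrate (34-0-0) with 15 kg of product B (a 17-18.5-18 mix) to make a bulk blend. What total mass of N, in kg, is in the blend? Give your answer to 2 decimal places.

N mass = 34%×23.3 + 17%×15 = 10.472 kg.

10.47 kg N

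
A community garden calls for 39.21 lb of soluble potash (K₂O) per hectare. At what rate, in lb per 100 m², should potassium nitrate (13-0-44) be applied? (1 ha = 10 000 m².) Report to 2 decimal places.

Product per hectare = 39.21 / 44% = 89.1136 lb.
Convert to per 100 m²: 89.1136 × 0.01 = 0.891136 lb.

0.89 lb of product per hundred sq m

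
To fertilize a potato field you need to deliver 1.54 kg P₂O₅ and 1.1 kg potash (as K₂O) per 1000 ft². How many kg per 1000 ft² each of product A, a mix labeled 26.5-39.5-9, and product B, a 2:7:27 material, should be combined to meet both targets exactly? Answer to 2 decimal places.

3.38 kg product A, 2.95 kg product B

Let a = kg of product A, b = kg of product B (per 1000 ft²).
P₂O₅: 0.395·a + 0.07·b = 1.54
K₂O: 0.09·a + 0.27·b = 1.1
From row1: a = (1.54 − 0.07·b) / 0.395.
Into row2: 0.09·(1.54 − 0.07·b)/0.395 + 0.27·b = 1.1 → b = 2.94868, a = 3.37618.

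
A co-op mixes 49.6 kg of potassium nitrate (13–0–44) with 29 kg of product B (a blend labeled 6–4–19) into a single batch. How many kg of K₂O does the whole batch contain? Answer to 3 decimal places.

K₂O mass = 44%×49.6 + 19%×29 = 27.334 kg.

27.334 kg K₂O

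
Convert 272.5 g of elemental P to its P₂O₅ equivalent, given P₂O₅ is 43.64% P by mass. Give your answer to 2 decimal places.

624.43 g P₂O₅

P₂O₅ = 272.5 / 0.4364 = 624.427 g.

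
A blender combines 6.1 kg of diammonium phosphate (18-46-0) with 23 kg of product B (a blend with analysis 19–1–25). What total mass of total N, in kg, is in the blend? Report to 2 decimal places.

N mass = 18%×6.1 + 19%×23 = 5.468 kg.

5.47 kg N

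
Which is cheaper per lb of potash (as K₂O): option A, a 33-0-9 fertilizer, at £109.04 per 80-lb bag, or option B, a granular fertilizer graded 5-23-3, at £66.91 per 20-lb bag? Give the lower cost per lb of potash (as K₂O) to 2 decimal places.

£15.14 per lb K₂O (option A)

option A: K₂O per bag = 80 × 9% = 7.2 lb; cost = 109.04 / 7.2 = £15.1444/lb K₂O.
option B: K₂O per bag = 20 × 3% = 0.6 lb; cost = 66.91 / 0.6 = £111.5167/lb K₂O.
option A is cheaper.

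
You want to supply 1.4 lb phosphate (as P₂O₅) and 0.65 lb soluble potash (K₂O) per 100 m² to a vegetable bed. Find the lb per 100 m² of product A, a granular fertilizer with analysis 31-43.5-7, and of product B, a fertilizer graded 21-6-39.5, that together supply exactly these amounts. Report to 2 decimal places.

Per-100 m² balance (a = product A, b = product B):
P₂O₅: 0.435·a + 0.06·b = 1.4
K₂O: 0.07·a + 0.395·b = 0.65
Eliminate a: (row1) − 0.435/0.07·(row2) → -2.39464·b = -2.63929, so b = 1.10216.
Back-substitute: a = (1.4 − 0.06·1.10216) / 0.435 = 3.06637.

3.07 lb product A, 1.10 lb product B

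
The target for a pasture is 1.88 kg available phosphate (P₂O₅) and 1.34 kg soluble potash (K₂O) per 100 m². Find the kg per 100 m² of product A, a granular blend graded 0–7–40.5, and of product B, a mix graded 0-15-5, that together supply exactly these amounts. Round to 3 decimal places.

Per-100 m² balance (a = product A, b = product B):
P₂O₅: 0.07·a + 0.15·b = 1.88
K₂O: 0.405·a + 0.05·b = 1.34
From row1: a = (1.88 − 0.15·b) / 0.07.
Into row2: 0.405·(1.88 − 0.15·b)/0.07 + 0.05·b = 1.34 → b = 11.6611, a = 1.868996.

1.869 kg product A, 11.661 kg product B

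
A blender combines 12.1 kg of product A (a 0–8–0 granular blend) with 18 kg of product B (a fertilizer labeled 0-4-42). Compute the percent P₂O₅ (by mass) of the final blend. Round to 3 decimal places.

Total mass = 12.1 + 18 = 30.1 kg.
P₂O₅ mass = 8%×12.1 + 4%×18 = 1.688 kg.
% P₂O₅ = 1.688 / 30.1 = 5.60797%.

5.608% P₂O₅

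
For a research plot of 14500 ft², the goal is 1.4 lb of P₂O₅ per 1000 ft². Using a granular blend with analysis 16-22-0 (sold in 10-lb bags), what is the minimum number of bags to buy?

10 bags

Product per 1000 ft² = 1.4 / 22% = 6.36364 lb.
Total product = 6.36364 × 14500 / 1000 = 92.2727 lb.
Bags = ⌈92.2727 / 10⌉ = 10.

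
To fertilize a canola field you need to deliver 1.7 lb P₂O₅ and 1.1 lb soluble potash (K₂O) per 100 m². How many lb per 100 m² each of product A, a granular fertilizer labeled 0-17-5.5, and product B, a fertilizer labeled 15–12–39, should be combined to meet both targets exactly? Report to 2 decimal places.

8.89 lb product A, 1.57 lb product B

With a, b = lb per 100 m² of product A and product B:
P₂O₅: 0.17·a + 0.12·b = 1.7
K₂O: 0.055·a + 0.39·b = 1.1
Eliminate b: (row1) − 0.12/0.39·(row2) → 0.153077·a = 1.36154, so a = 8.89447.
Then b = (1.1 − 0.055·8.89447) / 0.39 = 1.56616.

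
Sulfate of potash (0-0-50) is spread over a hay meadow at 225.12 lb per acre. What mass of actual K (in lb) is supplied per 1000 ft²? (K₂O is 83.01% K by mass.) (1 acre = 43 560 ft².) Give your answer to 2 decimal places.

2.14 lb K per thousand sq ft

K₂O per acre = 225.12 × 50% = 112.56 lb.
Elemental K = 112.56 × 0.8301 = 93.4361 lb per acre.
Convert to per 1000 ft²: 93.4361 × 0.0229568 = 2.144997 lb.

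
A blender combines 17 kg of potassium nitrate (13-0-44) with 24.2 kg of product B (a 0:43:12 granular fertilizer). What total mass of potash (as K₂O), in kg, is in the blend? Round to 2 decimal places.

10.38 kg K₂O

K₂O mass = 44%×17 + 12%×24.2 = 10.384 kg.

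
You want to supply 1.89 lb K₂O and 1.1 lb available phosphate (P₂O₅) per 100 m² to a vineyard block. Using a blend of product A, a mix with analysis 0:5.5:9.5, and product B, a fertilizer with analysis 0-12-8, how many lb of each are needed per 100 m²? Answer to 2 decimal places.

With a, b = lb per 100 m² of product A and product B:
K₂O: 0.095·a + 0.08·b = 1.89
P₂O₅: 0.055·a + 0.12·b = 1.1
Solving simultaneously: a = 19.8286, b = 0.0785714.

19.83 lb product A, 0.08 lb product B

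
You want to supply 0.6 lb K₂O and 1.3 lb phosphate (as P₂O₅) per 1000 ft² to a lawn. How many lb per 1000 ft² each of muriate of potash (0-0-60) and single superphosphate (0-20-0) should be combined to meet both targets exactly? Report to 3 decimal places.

With a, b = lb per 1000 ft² of muriate of potash and single superphosphate:
K₂O: 0.6·a + 0·b = 0.6
P₂O₅: 0·a + 0.2·b = 1.3
Solving simultaneously: a = 1, b = 6.5.

1.000 lb muriate of potash, 6.500 lb single superphosphate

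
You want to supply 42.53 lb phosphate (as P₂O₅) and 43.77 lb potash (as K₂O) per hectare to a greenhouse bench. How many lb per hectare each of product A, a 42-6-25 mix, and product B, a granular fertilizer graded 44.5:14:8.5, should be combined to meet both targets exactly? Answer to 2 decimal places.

Per-hectare balance (a = product A, b = product B):
P₂O₅: 0.06·a + 0.14·b = 42.53
K₂O: 0.25·a + 0.085·b = 43.77
Eliminate a: (row1) − 0.06/0.25·(row2) → 0.1196·b = 32.0252, so b = 267.769.
Back-substitute: a = (42.53 − 0.14·267.769) / 0.06 = 84.0385.

84.04 lb product A, 267.77 lb product B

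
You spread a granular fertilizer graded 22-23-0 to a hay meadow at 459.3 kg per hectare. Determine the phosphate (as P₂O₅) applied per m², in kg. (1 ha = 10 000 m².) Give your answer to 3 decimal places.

0.011 kg P₂O₅ per sq m

P₂O₅ per hectare = 459.3 × 23% = 105.639 kg.
Convert to per m²: 105.639 × 0.0001 = 0.0105639 kg.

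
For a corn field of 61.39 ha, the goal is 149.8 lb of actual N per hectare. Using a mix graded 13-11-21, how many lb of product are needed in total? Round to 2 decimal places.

70740.17 lb

Product per hectare = 149.8 / 13% = 1152.31 lb.
Total product = 1152.31 × 61.39 = 70740.169 lb.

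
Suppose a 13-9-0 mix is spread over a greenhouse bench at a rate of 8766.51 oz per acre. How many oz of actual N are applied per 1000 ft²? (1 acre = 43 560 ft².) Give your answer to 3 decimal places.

26.163 oz N per thousand sq ft

nitrogen per acre = 8766.51 × 13% = 1139.65 oz.
Convert to per 1000 ft²: 1139.65 × 0.0229568 = 26.1627 oz.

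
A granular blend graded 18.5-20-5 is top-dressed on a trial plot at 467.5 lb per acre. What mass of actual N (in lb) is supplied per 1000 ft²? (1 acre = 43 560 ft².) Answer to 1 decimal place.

2.0 lb N per thousand sq ft

nitrogen per acre = 467.5 × 18.5% = 86.4875 lb.
Convert to per 1000 ft²: 86.4875 × 0.0229568 = 1.98548 lb.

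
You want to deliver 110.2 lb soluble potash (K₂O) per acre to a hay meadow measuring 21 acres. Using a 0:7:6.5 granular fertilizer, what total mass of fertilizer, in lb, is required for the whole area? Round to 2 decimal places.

35603.08 lb

Product per acre = 110.2 / 6.5% = 1695.38 lb.
Total product = 1695.38 × 21 = 35603.077 lb.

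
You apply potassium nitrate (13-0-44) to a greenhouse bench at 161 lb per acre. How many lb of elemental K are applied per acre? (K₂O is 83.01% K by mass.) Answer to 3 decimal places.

K₂O per acre = 161 × 44% = 70.84 lb.
Elemental K = 70.84 × 0.8301 = 58.8043 lb per acre.

58.804 lb K per acre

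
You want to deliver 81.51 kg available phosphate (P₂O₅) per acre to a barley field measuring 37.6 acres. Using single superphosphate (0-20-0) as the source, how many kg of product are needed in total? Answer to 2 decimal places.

Product per acre = 81.51 / 20% = 407.55 kg.
Total product = 407.55 × 37.6 = 15323.88 kg.

15323.88 kg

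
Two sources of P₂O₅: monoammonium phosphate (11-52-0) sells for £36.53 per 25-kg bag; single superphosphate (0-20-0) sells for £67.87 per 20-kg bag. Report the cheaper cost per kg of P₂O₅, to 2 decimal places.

£2.81 per kg P₂O₅ (monoammonium phosphate)

monoammonium phosphate: P₂O₅ per bag = 25 × 52% = 13 kg; cost = 36.53 / 13 = £2.8100/kg P₂O₅.
single superphosphate: P₂O₅ per bag = 20 × 20% = 4 kg; cost = 67.87 / 4 = £16.9675/kg P₂O₅.
monoammonium phosphate is cheaper.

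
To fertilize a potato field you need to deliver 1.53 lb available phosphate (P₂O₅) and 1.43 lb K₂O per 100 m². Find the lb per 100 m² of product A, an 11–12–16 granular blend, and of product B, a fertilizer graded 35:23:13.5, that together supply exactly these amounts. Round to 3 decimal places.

Let a = lb of product A, b = lb of product B (per 100 m²).
P₂O₅: 0.12·a + 0.23·b = 1.53
K₂O: 0.16·a + 0.135·b = 1.43
From row1: a = (1.53 − 0.23·b) / 0.12.
Into row2: 0.16·(1.53 − 0.23·b)/0.12 + 0.135·b = 1.43 → b = 3.5534, a = 5.93932.

5.939 lb product A, 3.553 lb product B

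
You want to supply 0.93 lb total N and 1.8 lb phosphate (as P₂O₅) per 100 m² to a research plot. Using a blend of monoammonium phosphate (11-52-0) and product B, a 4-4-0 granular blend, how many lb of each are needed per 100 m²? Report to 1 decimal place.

2.1 lb monoammonium phosphate, 17.4 lb product B

Let a = lb of monoammonium phosphate, b = lb of product B (per 100 m²).
N: 0.11·a + 0.04·b = 0.93
P₂O₅: 0.52·a + 0.04·b = 1.8
Eliminate b: (row1) − 0.04/0.04·(row2) → -0.41·a = -0.87, so a = 2.12195.
Then b = (1.8 − 0.52·2.12195) / 0.04 = 17.4146.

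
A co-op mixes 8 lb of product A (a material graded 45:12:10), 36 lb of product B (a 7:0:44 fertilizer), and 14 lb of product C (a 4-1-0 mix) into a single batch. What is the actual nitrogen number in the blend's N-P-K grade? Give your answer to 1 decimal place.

Total mass = 8 + 36 + 14 = 58 lb.
N mass = 45%×8 + 7%×36 + 4%×14 = 6.68 lb.
% N = 6.68 / 58 = 11.5172%.

11.5% N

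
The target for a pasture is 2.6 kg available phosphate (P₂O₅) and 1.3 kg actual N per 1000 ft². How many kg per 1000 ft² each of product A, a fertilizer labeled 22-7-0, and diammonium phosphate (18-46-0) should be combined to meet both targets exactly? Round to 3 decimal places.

1.467 kg product A, 5.429 kg diammonium phosphate

Let a = kg of product A, b = kg of diammonium phosphate (per 1000 ft²).
P₂O₅: 0.07·a + 0.46·b = 2.6
N: 0.22·a + 0.18·b = 1.3
Eliminate a: (row1) − 0.07/0.22·(row2) → 0.402727·b = 2.18636, so b = 5.42889.
Back-substitute: a = (2.6 − 0.46·5.42889) / 0.07 = 1.46727.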